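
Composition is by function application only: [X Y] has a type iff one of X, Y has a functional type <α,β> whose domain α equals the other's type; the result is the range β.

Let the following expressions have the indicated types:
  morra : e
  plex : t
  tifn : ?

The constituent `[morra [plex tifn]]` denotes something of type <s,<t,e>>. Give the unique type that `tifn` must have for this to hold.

At [morra [plex tifn]] (required: <s,<t,e>>): morra is e, which is not a function with range <s,<t,e>>; hence [plex tifn] is the functor — type <e,<s,<t,e>>>.
At [plex tifn] (required: <e,<s,<t,e>>>): plex is t, which is not a function with range <e,<s,<t,e>>>; hence tifn is the functor — type <t,<e,<s,<t,e>>>>.

<t,<e,<s,<t,e>>>>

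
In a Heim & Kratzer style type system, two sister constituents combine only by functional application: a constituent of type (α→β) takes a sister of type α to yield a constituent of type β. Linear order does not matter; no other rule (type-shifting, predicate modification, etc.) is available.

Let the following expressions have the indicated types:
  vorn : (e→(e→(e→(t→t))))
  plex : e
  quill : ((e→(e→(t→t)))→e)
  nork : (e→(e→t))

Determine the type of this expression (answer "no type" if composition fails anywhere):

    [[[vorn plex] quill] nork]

(e→t)

[vorn plex]: (e→(e→(e→(t→t)))) applied to e yields (e→(e→(t→t))).
[[vorn plex] quill]: ((e→(e→(t→t)))→e) applied to (e→(e→(t→t))) yields e.
[[[vorn plex] quill] nork]: (e→(e→t)) applied to e yields (e→t).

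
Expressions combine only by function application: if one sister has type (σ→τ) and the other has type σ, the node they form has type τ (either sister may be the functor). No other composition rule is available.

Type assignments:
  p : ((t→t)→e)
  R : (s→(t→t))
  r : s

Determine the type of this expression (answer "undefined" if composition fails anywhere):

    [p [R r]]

e

[R r]: (s→(t→t)) applied to s yields (t→t).
[p [R r]]: ((t→t)→e) applied to (t→t) yields e.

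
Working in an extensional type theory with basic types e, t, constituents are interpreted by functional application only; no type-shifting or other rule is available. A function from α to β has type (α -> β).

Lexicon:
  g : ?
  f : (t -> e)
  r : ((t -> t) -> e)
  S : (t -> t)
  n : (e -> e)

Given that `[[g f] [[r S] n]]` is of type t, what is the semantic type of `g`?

[[g f] [[r S] n]] must have type t. The sister [[r S] n] has type e; that is not a function onto t, so [g f] must be the functor, of type (e -> t).
[g f] must have type (e -> t). The sister f has type (t -> e); that is not a function onto (e -> t), so g must be the functor, of type ((t -> e) -> (e -> t)).

((t -> e) -> (e -> t))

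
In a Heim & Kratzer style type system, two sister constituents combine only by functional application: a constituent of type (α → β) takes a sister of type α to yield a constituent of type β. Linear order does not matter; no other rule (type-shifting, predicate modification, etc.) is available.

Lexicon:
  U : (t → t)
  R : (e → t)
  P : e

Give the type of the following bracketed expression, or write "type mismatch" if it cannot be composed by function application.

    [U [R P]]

t

[R P]: (e → t) applied to e yields t.
[U [R P]]: (t → t) applied to t yields t.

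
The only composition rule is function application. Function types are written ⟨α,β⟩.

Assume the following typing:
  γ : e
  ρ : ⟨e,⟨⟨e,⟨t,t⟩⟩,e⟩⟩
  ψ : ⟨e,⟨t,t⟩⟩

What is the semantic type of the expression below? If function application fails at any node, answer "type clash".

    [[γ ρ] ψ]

[γ ρ]: ⟨e,⟨⟨e,⟨t,t⟩⟩,e⟩⟩ applied to e yields ⟨⟨e,⟨t,t⟩⟩,e⟩.
[[γ ρ] ψ]: ⟨⟨e,⟨t,t⟩⟩,e⟩ applied to ⟨e,⟨t,t⟩⟩ yields e.

e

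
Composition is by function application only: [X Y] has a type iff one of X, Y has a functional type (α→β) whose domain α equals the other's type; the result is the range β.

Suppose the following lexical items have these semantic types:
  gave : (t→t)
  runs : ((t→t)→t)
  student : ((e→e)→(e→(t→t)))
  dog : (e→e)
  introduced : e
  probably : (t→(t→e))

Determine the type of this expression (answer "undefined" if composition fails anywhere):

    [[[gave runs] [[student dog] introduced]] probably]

[gave runs]: runs is ((t→t)→t), gave is (t→t); result t.
[student dog]: student is ((e→e)→(e→(t→t))), dog is (e→e); result (e→(t→t)).
[[student dog] introduced]: [student dog] is (e→(t→t)), introduced is e; result (t→t).
[[gave runs] [[student dog] introduced]]: [[student dog] introduced] is (t→t), [gave runs] is t; result t.
[[[gave runs] [[student dog] introduced]] probably]: probably is (t→(t→e)), [[gave runs] [[student dog] introduced]] is t; result (t→e).

(t→e)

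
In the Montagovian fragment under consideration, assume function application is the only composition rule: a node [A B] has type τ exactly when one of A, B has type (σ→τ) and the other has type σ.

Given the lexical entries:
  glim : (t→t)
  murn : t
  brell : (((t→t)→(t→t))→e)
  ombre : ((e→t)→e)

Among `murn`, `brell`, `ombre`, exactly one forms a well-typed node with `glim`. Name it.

murn — combines: glim : (t→t) takes murn : t as argument, giving t.
brell : (((t→t)→(t→t))→e) — neither side's domain matches the other.
ombre : ((e→t)→e) — neither side's domain matches the other.

murn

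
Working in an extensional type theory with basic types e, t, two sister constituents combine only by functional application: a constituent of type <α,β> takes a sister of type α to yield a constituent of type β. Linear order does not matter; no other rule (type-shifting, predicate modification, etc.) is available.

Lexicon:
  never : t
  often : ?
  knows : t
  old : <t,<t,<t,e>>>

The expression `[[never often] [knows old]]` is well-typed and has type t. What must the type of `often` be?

At [[never often] [knows old]] (required: t): [knows old] is <t,<t,e>>, which is not a function with range t; hence [never often] is the functor — type <<t,<t,e>>,t>.
At [never often] (required: <<t,<t,e>>,t>): never is t, which is not a function with range <<t,<t,e>>,t>; hence often is the functor — type <t,<<t,<t,e>>,t>>.

<t,<<t,<t,e>>,t>>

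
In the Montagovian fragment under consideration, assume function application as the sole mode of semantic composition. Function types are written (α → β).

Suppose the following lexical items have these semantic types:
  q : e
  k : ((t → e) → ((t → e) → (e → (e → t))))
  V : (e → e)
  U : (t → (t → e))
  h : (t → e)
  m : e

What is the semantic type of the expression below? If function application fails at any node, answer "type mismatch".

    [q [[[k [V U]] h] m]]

type mismatch

[V U]: (e → e) and (t → (t → e)) cannot combine by function application — type clash.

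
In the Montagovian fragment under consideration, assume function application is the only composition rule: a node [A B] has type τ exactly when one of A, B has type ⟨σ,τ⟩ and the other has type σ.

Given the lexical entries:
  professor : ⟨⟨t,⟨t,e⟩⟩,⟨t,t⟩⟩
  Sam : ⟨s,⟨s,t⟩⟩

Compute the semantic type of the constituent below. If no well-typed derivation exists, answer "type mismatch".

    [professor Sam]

[professor Sam]: ⟨⟨t,⟨t,e⟩⟩,⟨t,t⟩⟩ with ⟨s,⟨s,t⟩⟩ — neither is a function whose domain matches the other; composition fails here.

type mismatch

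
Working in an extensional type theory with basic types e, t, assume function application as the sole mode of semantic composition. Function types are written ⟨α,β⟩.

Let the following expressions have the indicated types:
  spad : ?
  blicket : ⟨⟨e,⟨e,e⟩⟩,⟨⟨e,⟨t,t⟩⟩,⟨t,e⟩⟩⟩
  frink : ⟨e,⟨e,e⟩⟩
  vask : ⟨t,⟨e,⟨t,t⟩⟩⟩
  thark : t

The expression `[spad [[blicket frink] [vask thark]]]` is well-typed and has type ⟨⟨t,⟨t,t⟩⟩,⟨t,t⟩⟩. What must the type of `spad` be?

⟨⟨t,e⟩,⟨⟨t,⟨t,t⟩⟩,⟨t,t⟩⟩⟩

[spad [[blicket frink] [vask thark]]] is required to be ⟨⟨t,⟨t,t⟩⟩,⟨t,t⟩⟩. [[blicket frink] [vask thark]] : ⟨t,e⟩ cannot yield ⟨⟨t,⟨t,t⟩⟩,⟨t,t⟩⟩ as functor, so spad : ⟨⟨t,e⟩,⟨⟨t,⟨t,t⟩⟩,⟨t,t⟩⟩⟩.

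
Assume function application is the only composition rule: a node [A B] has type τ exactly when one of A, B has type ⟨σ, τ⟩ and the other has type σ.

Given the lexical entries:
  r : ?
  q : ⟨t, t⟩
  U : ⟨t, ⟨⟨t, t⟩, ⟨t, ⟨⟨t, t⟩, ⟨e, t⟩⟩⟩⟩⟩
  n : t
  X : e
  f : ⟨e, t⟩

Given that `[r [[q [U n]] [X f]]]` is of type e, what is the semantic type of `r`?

For [r [[q [U n]] [X f]]] to have type e with [[q [U n]] [X f]] of type ⟨⟨t, t⟩, ⟨e, t⟩⟩, r must be the function: r : ⟨⟨⟨t, t⟩, ⟨e, t⟩⟩, e⟩.

⟨⟨⟨t, t⟩, ⟨e, t⟩⟩, e⟩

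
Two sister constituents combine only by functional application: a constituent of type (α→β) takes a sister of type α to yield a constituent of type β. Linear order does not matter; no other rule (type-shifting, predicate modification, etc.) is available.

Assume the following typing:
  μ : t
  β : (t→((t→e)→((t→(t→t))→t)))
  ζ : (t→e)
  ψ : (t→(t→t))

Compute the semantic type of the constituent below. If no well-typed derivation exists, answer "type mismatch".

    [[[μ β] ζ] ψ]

[μ β]: β is (t→((t→e)→((t→(t→t))→t))), μ is t; result ((t→e)→((t→(t→t))→t)).
[[μ β] ζ]: [μ β] is ((t→e)→((t→(t→t))→t)), ζ is (t→e); result ((t→(t→t))→t).
[[[μ β] ζ] ψ]: [[μ β] ζ] is ((t→(t→t))→t), ψ is (t→(t→t)); result t.

t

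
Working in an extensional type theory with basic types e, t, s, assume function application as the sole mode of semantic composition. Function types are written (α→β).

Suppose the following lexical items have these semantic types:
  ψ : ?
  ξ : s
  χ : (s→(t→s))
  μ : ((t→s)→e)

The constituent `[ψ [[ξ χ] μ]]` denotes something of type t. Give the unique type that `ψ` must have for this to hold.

At [ψ [[ξ χ] μ]] (required: t): [[ξ χ] μ] is e, which is not a function with range t; hence ψ is the functor — type (e→t).

(e→t)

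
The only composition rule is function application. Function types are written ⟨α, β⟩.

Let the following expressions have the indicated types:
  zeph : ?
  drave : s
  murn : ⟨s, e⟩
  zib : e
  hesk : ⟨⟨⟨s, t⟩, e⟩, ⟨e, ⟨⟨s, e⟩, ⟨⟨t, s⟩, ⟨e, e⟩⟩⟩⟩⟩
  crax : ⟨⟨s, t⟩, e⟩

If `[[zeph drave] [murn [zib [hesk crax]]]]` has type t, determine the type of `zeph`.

For [[zeph drave] [murn [zib [hesk crax]]]] to have type t with [murn [zib [hesk crax]]] of type ⟨⟨t, s⟩, ⟨e, e⟩⟩, [zeph drave] must be the function: [zeph drave] : ⟨⟨⟨t, s⟩, ⟨e, e⟩⟩, t⟩.
For [zeph drave] to have type ⟨⟨⟨t, s⟩, ⟨e, e⟩⟩, t⟩ with drave of type s, zeph must be the function: zeph : ⟨s, ⟨⟨⟨t, s⟩, ⟨e, e⟩⟩, t⟩⟩.

⟨s, ⟨⟨⟨t, s⟩, ⟨e, e⟩⟩, t⟩⟩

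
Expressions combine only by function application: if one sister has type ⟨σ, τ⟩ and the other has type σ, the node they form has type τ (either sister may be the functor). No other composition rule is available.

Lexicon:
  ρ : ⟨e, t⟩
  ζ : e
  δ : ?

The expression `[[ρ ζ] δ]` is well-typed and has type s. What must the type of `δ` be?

⟨t, s⟩

[[ρ ζ] δ] is required to be s. [ρ ζ] : t cannot yield s as functor, so δ : ⟨t, s⟩.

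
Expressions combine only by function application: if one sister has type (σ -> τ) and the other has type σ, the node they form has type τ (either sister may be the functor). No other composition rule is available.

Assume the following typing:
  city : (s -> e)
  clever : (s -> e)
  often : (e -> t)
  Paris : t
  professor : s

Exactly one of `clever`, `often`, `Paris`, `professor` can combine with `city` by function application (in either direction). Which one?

clever : (s -> e) — does not combine with city.
often : (e -> t) — does not combine with city.
Paris : t — does not combine with city.
professor — combines: city : (s -> e) takes professor : s as argument, giving e.

professor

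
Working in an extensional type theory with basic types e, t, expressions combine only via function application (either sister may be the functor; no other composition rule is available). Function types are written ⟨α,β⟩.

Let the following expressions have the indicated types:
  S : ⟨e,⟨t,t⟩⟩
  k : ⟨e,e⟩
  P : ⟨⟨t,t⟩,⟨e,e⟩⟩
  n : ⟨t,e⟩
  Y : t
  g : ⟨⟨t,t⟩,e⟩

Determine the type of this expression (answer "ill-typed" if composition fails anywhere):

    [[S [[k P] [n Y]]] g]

[k P]: ⟨e,e⟩ and ⟨⟨t,t⟩,⟨e,e⟩⟩ cannot combine by function application — type clash.

ill-typed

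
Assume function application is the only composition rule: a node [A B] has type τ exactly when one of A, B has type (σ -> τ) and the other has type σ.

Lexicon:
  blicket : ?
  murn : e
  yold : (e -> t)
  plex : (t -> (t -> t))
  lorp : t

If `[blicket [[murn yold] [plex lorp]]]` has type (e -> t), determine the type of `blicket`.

(t -> (e -> t))

For [blicket [[murn yold] [plex lorp]]] to have type (e -> t) with [[murn yold] [plex lorp]] of type t, blicket must be the function: blicket : (t -> (e -> t)).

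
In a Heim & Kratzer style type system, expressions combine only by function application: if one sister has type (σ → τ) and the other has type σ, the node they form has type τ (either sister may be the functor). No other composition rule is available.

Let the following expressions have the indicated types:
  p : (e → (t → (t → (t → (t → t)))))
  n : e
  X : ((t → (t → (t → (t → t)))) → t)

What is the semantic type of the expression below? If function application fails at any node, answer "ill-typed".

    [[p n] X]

t

[p n] — p of type (e → (t → (t → (t → (t → t))))) combines with n of type e: type (t → (t → (t → (t → t)))).
[[p n] X] — X of type ((t → (t → (t → (t → t)))) → t) combines with [p n] of type (t → (t → (t → (t → t)))): type t.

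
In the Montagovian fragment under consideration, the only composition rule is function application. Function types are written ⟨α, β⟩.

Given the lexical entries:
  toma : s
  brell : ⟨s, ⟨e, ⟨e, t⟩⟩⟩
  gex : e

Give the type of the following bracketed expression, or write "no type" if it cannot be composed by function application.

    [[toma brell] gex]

At [toma brell], brell : ⟨s, ⟨e, ⟨e, t⟩⟩⟩ takes toma : s, giving ⟨e, ⟨e, t⟩⟩.
At [[toma brell] gex], [toma brell] : ⟨e, ⟨e, t⟩⟩ takes gex : e, giving ⟨e, t⟩.

⟨e, t⟩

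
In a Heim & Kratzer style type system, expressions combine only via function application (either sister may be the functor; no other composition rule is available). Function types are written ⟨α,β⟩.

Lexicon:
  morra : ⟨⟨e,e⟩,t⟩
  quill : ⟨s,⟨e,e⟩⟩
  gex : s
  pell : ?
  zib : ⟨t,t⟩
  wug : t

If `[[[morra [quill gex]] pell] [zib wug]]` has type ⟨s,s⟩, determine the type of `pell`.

⟨t,⟨t,⟨s,s⟩⟩⟩

[[[morra [quill gex]] pell] [zib wug]] is required to be ⟨s,s⟩. [zib wug] : t cannot yield ⟨s,s⟩ as functor, so [[morra [quill gex]] pell] : ⟨t,⟨s,s⟩⟩.
[[morra [quill gex]] pell] is required to be ⟨t,⟨s,s⟩⟩. [morra [quill gex]] : t cannot yield ⟨t,⟨s,s⟩⟩ as functor, so pell : ⟨t,⟨t,⟨s,s⟩⟩⟩.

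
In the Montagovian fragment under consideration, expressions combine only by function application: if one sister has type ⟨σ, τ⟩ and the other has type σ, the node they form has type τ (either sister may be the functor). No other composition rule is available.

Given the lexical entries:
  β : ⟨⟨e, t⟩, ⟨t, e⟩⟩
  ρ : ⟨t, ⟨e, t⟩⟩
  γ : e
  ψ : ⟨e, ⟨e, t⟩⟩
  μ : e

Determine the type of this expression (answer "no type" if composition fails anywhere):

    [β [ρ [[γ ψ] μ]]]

⟨t, e⟩

[γ ψ] — ψ of type ⟨e, ⟨e, t⟩⟩ combines with γ of type e: type ⟨e, t⟩.
[[γ ψ] μ] — [γ ψ] of type ⟨e, t⟩ combines with μ of type e: type t.
[ρ [[γ ψ] μ]] — ρ of type ⟨t, ⟨e, t⟩⟩ combines with [[γ ψ] μ] of type t: type ⟨e, t⟩.
[β [ρ [[γ ψ] μ]]] — β of type ⟨⟨e, t⟩, ⟨t, e⟩⟩ combines with [ρ [[γ ψ] μ]] of type ⟨e, t⟩: type ⟨t, e⟩.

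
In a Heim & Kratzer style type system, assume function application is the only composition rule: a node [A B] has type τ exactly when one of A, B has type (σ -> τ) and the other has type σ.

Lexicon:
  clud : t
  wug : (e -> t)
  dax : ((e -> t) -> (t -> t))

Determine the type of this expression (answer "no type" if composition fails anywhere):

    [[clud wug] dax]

no type

[clud wug]: t with (e -> t) — neither is a function whose domain matches the other; composition fails here.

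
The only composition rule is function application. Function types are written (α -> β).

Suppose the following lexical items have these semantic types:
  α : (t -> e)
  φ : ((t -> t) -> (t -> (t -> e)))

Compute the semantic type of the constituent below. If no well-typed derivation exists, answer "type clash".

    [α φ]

At [α φ]: neither (t -> e) nor ((t -> t) -> (t -> (t -> e))) can take the other as argument; the node is ill-typed.

type clash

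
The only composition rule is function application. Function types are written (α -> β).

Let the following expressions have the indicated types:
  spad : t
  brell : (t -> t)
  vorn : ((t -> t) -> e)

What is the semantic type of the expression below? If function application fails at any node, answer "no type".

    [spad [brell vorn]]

[brell vorn]: functor vorn : ((t -> t) -> e), argument brell : (t -> t); result e.
[spad [brell vorn]]: t with e — neither is a function whose domain matches the other; composition fails here.

no type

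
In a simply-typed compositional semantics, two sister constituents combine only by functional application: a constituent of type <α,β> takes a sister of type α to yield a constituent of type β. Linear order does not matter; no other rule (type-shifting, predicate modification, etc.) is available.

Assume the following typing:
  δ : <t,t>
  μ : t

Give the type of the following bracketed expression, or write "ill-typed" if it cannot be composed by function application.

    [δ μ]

t

[δ μ]: <t,t> applied to t yields t.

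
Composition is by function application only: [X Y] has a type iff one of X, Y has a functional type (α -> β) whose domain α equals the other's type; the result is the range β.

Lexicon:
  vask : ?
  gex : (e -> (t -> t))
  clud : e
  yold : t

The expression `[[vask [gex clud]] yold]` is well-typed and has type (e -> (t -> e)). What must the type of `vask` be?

For [[vask [gex clud]] yold] to have type (e -> (t -> e)) with yold of type t, [vask [gex clud]] must be the function: [vask [gex clud]] : (t -> (e -> (t -> e))).
For [vask [gex clud]] to have type (t -> (e -> (t -> e))) with [gex clud] of type (t -> t), vask must be the function: vask : ((t -> t) -> (t -> (e -> (t -> e)))).

((t -> t) -> (t -> (e -> (t -> e))))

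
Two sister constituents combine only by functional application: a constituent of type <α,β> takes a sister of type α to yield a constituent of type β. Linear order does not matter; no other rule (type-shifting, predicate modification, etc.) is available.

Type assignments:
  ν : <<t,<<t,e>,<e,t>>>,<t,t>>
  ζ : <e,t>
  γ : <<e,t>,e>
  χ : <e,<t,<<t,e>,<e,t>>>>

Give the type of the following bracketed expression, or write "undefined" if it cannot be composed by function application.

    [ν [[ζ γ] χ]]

[ζ γ]: <<e,t>,e> applied to <e,t> yields e.
[[ζ γ] χ]: <e,<t,<<t,e>,<e,t>>>> applied to e yields <t,<<t,e>,<e,t>>>.
[ν [[ζ γ] χ]]: <<t,<<t,e>,<e,t>>>,<t,t>> applied to <t,<<t,e>,<e,t>>> yields <t,t>.

<t,t>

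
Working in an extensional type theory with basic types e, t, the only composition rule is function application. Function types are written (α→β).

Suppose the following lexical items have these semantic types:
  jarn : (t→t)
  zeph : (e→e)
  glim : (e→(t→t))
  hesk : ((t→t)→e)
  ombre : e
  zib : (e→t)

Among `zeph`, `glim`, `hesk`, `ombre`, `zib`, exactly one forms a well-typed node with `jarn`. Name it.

zeph : (e→e) — jarn needs t; zeph needs e; neither fits.
glim : (e→(t→t)) — jarn needs t; glim needs e; neither fits.
hesk — combines: hesk : ((t→t)→e) takes jarn : (t→t) as argument, giving e.
ombre : e — jarn needs t; ombre needs nothing (atomic); neither fits.
zib : (e→t) — jarn needs t; zib needs e; neither fits.

hesk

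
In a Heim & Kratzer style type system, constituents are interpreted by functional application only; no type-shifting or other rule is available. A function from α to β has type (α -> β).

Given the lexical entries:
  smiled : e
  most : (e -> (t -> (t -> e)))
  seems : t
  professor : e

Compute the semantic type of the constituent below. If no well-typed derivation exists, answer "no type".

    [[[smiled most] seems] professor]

At [smiled most], most : (e -> (t -> (t -> e))) takes smiled : e, giving (t -> (t -> e)).
At [[smiled most] seems], [smiled most] : (t -> (t -> e)) takes seems : t, giving (t -> e).
[[[smiled most] seems] professor]: (t -> e) with e — neither is a function whose domain matches the other; composition fails here.

no type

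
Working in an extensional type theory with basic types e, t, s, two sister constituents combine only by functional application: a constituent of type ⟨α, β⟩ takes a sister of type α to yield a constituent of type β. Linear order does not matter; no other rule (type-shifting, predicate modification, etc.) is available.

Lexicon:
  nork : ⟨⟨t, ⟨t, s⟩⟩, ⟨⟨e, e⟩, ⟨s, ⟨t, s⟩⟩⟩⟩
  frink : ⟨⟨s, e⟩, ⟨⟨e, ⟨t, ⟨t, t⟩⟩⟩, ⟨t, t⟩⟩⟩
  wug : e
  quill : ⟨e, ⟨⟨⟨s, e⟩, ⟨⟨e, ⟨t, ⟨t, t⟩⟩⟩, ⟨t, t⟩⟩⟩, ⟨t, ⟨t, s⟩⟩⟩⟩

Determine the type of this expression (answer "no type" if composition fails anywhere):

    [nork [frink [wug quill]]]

⟨⟨e, e⟩, ⟨s, ⟨t, s⟩⟩⟩

[wug quill]: quill is ⟨e, ⟨⟨⟨s, e⟩, ⟨⟨e, ⟨t, ⟨t, t⟩⟩⟩, ⟨t, t⟩⟩⟩, ⟨t, ⟨t, s⟩⟩⟩⟩, wug is e; result ⟨⟨⟨s, e⟩, ⟨⟨e, ⟨t, ⟨t, t⟩⟩⟩, ⟨t, t⟩⟩⟩, ⟨t, ⟨t, s⟩⟩⟩.
[frink [wug quill]]: [wug quill] is ⟨⟨⟨s, e⟩, ⟨⟨e, ⟨t, ⟨t, t⟩⟩⟩, ⟨t, t⟩⟩⟩, ⟨t, ⟨t, s⟩⟩⟩, frink is ⟨⟨s, e⟩, ⟨⟨e, ⟨t, ⟨t, t⟩⟩⟩, ⟨t, t⟩⟩⟩; result ⟨t, ⟨t, s⟩⟩.
[nork [frink [wug quill]]]: nork is ⟨⟨t, ⟨t, s⟩⟩, ⟨⟨e, e⟩, ⟨s, ⟨t, s⟩⟩⟩⟩, [frink [wug quill]] is ⟨t, ⟨t, s⟩⟩; result ⟨⟨e, e⟩, ⟨s, ⟨t, s⟩⟩⟩.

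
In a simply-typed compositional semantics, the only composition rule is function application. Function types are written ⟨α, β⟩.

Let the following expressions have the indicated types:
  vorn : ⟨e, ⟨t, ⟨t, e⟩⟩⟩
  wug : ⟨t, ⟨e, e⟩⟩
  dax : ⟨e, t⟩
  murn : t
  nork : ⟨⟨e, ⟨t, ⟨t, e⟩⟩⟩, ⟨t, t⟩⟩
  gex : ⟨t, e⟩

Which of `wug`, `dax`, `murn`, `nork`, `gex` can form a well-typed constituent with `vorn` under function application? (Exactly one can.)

nork

wug : ⟨t, ⟨e, e⟩⟩ — neither side's domain matches the other.
dax : ⟨e, t⟩ — neither side's domain matches the other.
murn : t — neither side's domain matches the other.
nork — combines: nork : ⟨⟨e, ⟨t, ⟨t, e⟩⟩⟩, ⟨t, t⟩⟩ takes vorn : ⟨e, ⟨t, ⟨t, e⟩⟩⟩ as argument, giving ⟨t, t⟩.
gex : ⟨t, e⟩ — neither side's domain matches the other.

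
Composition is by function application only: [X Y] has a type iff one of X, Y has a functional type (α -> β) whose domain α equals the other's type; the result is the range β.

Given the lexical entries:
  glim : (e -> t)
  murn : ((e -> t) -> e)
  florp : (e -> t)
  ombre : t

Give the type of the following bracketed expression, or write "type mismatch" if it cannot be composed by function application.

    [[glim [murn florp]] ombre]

[murn florp]: murn is ((e -> t) -> e), florp is (e -> t); result e.
[glim [murn florp]]: glim is (e -> t), [murn florp] is e; result t.
[[glim [murn florp]] ombre]: t and t cannot combine by function application — type clash.

type mismatch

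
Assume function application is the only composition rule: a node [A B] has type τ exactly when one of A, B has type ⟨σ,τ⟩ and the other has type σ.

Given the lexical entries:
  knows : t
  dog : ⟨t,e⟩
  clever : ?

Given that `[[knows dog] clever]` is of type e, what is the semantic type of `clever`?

⟨e,e⟩

For [[knows dog] clever] to have type e with [knows dog] of type e, clever must be the function: clever : ⟨e,e⟩.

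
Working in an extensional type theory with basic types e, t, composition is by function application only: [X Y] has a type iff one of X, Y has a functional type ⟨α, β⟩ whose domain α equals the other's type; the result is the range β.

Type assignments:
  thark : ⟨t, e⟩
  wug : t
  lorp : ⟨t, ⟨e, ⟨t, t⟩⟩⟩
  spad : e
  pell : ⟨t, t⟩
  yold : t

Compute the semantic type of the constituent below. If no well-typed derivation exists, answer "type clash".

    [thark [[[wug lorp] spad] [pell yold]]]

[wug lorp]: lorp is ⟨t, ⟨e, ⟨t, t⟩⟩⟩, wug is t; result ⟨e, ⟨t, t⟩⟩.
[[wug lorp] spad]: [wug lorp] is ⟨e, ⟨t, t⟩⟩, spad is e; result ⟨t, t⟩.
[pell yold]: pell is ⟨t, t⟩, yold is t; result t.
[[[wug lorp] spad] [pell yold]]: [[wug lorp] spad] is ⟨t, t⟩, [pell yold] is t; result t.
[thark [[[wug lorp] spad] [pell yold]]]: thark is ⟨t, e⟩, [[[wug lorp] spad] [pell yold]] is t; result e.

e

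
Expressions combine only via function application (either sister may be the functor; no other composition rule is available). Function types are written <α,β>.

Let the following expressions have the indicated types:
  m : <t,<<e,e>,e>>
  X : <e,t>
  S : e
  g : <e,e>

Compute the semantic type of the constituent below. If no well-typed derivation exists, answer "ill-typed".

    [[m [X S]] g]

[X S]: <e,t> applied to e yields t.
[m [X S]]: <t,<<e,e>,e>> applied to t yields <<e,e>,e>.
[[m [X S]] g]: <<e,e>,e> applied to <e,e> yields e.

e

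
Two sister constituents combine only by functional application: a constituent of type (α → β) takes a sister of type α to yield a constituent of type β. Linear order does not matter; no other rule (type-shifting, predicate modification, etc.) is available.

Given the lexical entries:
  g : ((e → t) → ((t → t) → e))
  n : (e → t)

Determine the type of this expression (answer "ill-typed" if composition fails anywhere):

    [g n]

((t → t) → e)

[g n] — g of type ((e → t) → ((t → t) → e)) combines with n of type (e → t): type ((t → t) → e).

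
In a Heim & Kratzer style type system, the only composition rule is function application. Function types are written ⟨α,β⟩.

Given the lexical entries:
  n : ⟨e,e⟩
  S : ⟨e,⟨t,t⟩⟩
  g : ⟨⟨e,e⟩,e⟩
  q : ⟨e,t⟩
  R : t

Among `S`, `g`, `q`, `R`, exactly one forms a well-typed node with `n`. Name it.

S : ⟨e,⟨t,t⟩⟩ — does not combine with n.
g — combines: g : ⟨⟨e,e⟩,e⟩ takes n : ⟨e,e⟩ as argument, giving e.
q : ⟨e,t⟩ — does not combine with n.
R : t — does not combine with n.

g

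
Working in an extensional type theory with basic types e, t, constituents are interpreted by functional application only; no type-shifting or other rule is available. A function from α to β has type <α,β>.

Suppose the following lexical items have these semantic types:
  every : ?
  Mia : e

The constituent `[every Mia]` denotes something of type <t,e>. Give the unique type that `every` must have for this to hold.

For [every Mia] to have type <t,e> with Mia of type e, every must be the function: every : <e,<t,e>>.

<e,<t,e>>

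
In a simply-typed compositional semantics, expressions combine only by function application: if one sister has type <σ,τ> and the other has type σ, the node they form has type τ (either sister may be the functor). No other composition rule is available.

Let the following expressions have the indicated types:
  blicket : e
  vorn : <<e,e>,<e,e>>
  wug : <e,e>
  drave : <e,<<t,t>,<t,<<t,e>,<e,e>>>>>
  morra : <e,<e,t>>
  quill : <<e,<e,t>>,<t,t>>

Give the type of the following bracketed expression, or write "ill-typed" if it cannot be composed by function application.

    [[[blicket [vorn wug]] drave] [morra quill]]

<t,<<t,e>,<e,e>>>

At [vorn wug], vorn : <<e,e>,<e,e>> takes wug : <e,e>, giving <e,e>.
At [blicket [vorn wug]], [vorn wug] : <e,e> takes blicket : e, giving e.
At [[blicket [vorn wug]] drave], drave : <e,<<t,t>,<t,<<t,e>,<e,e>>>>> takes [blicket [vorn wug]] : e, giving <<t,t>,<t,<<t,e>,<e,e>>>>.
At [morra quill], quill : <<e,<e,t>>,<t,t>> takes morra : <e,<e,t>>, giving <t,t>.
At [[[blicket [vorn wug]] drave] [morra quill]], [[blicket [vorn wug]] drave] : <<t,t>,<t,<<t,e>,<e,e>>>> takes [morra quill] : <t,t>, giving <t,<<t,e>,<e,e>>>.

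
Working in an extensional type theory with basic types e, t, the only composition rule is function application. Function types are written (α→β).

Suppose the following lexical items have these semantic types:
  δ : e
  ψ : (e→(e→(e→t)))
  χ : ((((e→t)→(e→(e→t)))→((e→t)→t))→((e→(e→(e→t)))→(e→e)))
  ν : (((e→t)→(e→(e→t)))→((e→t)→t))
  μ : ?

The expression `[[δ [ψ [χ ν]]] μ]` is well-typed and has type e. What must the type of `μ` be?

(e→e)

[[δ [ψ [χ ν]]] μ] is required to be e. [δ [ψ [χ ν]]] : e cannot yield e as functor, so μ : (e→e).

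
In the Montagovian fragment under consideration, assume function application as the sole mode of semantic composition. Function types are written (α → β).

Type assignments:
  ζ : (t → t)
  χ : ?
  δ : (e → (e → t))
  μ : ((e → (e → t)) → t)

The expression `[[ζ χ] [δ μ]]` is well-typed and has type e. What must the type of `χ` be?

((t → t) → (t → e))

[[ζ χ] [δ μ]] must have type e. The sister [δ μ] has type t; that is not a function onto e, so [ζ χ] must be the functor, of type (t → e).
[ζ χ] must have type (t → e). The sister ζ has type (t → t); that is not a function onto (t → e), so χ must be the functor, of type ((t → t) → (t → e)).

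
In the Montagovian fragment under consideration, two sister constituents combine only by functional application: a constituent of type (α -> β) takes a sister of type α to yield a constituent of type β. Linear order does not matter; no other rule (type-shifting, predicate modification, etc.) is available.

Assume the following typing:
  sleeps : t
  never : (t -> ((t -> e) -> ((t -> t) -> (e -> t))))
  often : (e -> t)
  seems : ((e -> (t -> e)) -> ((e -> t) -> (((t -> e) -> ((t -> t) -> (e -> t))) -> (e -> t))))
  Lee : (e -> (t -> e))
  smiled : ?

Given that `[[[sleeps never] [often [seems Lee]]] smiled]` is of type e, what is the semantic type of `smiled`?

At [[[sleeps never] [often [seems Lee]]] smiled] (required: e): [[sleeps never] [often [seems Lee]]] is (e -> t), which is not a function with range e; hence smiled is the functor — type ((e -> t) -> e).

((e -> t) -> e)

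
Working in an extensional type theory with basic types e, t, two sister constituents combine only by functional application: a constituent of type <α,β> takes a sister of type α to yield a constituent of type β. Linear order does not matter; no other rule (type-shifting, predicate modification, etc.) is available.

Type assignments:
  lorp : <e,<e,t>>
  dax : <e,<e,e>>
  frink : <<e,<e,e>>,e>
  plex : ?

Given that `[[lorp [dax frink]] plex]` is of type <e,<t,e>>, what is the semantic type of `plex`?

<<e,t>,<e,<t,e>>>

At [[lorp [dax frink]] plex] (required: <e,<t,e>>): [lorp [dax frink]] is <e,t>, which is not a function with range <e,<t,e>>; hence plex is the functor — type <<e,t>,<e,<t,e>>>.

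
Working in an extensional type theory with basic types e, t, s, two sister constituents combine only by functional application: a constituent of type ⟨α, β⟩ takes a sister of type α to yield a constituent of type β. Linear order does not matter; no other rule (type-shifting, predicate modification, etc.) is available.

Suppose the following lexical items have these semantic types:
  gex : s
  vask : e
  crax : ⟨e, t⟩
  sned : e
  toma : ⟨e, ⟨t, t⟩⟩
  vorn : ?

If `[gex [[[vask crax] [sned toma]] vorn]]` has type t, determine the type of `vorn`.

[gex [[[vask crax] [sned toma]] vorn]] must have type t. The sister gex has type s; that is not a function onto t, so [[[vask crax] [sned toma]] vorn] must be the functor, of type ⟨s, t⟩.
[[[vask crax] [sned toma]] vorn] must have type ⟨s, t⟩. The sister [[vask crax] [sned toma]] has type t; that is not a function onto ⟨s, t⟩, so vorn must be the functor, of type ⟨t, ⟨s, t⟩⟩.

⟨t, ⟨s, t⟩⟩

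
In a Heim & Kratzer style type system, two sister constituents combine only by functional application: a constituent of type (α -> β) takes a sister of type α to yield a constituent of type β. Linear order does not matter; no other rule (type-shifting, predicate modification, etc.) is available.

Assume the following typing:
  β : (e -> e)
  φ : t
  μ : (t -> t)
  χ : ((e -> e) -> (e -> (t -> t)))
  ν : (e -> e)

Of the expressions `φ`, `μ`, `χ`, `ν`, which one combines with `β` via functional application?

φ : t — neither side's domain matches the other.
μ : (t -> t) — neither side's domain matches the other.
χ — combines: χ : ((e -> e) -> (e -> (t -> t))) takes β : (e -> e) as argument, giving (e -> (t -> t)).
ν : (e -> e) — neither side's domain matches the other.

χ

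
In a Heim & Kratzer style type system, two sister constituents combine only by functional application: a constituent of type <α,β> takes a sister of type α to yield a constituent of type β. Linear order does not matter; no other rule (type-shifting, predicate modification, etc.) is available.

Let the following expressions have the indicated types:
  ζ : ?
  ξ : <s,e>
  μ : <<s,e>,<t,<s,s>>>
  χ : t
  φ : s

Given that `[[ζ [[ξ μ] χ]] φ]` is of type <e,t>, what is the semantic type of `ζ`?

[[ζ [[ξ μ] χ]] φ] must have type <e,t>. The sister φ has type s; that is not a function onto <e,t>, so [ζ [[ξ μ] χ]] must be the functor, of type <s,<e,t>>.
[ζ [[ξ μ] χ]] must have type <s,<e,t>>. The sister [[ξ μ] χ] has type <s,s>; that is not a function onto <s,<e,t>>, so ζ must be the functor, of type <<s,s>,<s,<e,t>>>.

<<s,s>,<s,<e,t>>>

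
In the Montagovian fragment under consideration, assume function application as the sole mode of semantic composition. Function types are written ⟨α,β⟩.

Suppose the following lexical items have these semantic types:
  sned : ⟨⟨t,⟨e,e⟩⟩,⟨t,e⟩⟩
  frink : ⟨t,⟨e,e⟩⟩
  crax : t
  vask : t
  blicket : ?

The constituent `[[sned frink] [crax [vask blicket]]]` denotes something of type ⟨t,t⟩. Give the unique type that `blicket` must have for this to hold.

⟨t,⟨t,⟨⟨t,e⟩,⟨t,t⟩⟩⟩⟩

For [[sned frink] [crax [vask blicket]]] to have type ⟨t,t⟩ with [sned frink] of type ⟨t,e⟩, [crax [vask blicket]] must be the function: [crax [vask blicket]] : ⟨⟨t,e⟩,⟨t,t⟩⟩.
For [crax [vask blicket]] to have type ⟨⟨t,e⟩,⟨t,t⟩⟩ with crax of type t, [vask blicket] must be the function: [vask blicket] : ⟨t,⟨⟨t,e⟩,⟨t,t⟩⟩⟩.
For [vask blicket] to have type ⟨t,⟨⟨t,e⟩,⟨t,t⟩⟩⟩ with vask of type t, blicket must be the function: blicket : ⟨t,⟨t,⟨⟨t,e⟩,⟨t,t⟩⟩⟩⟩.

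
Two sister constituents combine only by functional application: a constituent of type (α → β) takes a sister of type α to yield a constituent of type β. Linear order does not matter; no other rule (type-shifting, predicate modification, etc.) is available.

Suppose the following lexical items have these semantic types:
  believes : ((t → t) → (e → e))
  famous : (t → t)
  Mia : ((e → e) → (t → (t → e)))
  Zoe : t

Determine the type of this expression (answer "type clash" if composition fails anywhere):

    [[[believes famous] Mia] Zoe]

At [believes famous], believes : ((t → t) → (e → e)) takes famous : (t → t), giving (e → e).
At [[believes famous] Mia], Mia : ((e → e) → (t → (t → e))) takes [believes famous] : (e → e), giving (t → (t → e)).
At [[[believes famous] Mia] Zoe], [[believes famous] Mia] : (t → (t → e)) takes Zoe : t, giving (t → e).

(t → e)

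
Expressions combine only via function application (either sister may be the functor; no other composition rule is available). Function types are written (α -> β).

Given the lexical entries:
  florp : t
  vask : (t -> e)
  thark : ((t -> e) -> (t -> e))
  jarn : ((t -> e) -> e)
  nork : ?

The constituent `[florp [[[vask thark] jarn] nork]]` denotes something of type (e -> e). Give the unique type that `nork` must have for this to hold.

(e -> (t -> (e -> e)))

[florp [[[vask thark] jarn] nork]] must have type (e -> e). The sister florp has type t; that is not a function onto (e -> e), so [[[vask thark] jarn] nork] must be the functor, of type (t -> (e -> e)).
[[[vask thark] jarn] nork] must have type (t -> (e -> e)). The sister [[vask thark] jarn] has type e; that is not a function onto (t -> (e -> e)), so nork must be the functor, of type (e -> (t -> (e -> e))).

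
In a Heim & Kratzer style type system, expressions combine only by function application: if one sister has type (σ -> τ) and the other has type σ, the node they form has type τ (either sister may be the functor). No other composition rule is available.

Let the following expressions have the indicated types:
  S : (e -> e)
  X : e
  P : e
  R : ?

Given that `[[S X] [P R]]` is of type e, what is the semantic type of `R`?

[[S X] [P R]] must have type e. The sister [S X] has type e; that is not a function onto e, so [P R] must be the functor, of type (e -> e).
[P R] must have type (e -> e). The sister P has type e; that is not a function onto (e -> e), so R must be the functor, of type (e -> (e -> e)).

(e -> (e -> e))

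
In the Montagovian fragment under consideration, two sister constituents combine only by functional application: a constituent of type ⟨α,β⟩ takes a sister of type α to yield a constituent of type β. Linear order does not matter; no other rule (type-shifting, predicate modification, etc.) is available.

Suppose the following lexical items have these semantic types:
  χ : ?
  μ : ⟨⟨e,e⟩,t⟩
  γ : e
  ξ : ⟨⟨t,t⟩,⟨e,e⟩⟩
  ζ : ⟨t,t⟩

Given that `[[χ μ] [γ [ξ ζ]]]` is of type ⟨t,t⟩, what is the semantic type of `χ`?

For [[χ μ] [γ [ξ ζ]]] to have type ⟨t,t⟩ with [γ [ξ ζ]] of type e, [χ μ] must be the function: [χ μ] : ⟨e,⟨t,t⟩⟩.
For [χ μ] to have type ⟨e,⟨t,t⟩⟩ with μ of type ⟨⟨e,e⟩,t⟩, χ must be the function: χ : ⟨⟨⟨e,e⟩,t⟩,⟨e,⟨t,t⟩⟩⟩.

⟨⟨⟨e,e⟩,t⟩,⟨e,⟨t,t⟩⟩⟩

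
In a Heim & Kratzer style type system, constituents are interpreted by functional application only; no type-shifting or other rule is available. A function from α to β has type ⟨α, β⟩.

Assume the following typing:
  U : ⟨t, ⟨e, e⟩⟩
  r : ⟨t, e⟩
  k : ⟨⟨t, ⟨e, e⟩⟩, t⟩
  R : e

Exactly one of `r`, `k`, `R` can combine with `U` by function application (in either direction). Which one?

k

r : ⟨t, e⟩ — no; U wants t, and r wants t.
k — combines: k : ⟨⟨t, ⟨e, e⟩⟩, t⟩ takes U : ⟨t, ⟨e, e⟩⟩ as argument, giving t.
R : e — no; U wants t, and R wants nothing (atomic).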